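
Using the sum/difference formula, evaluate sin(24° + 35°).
sin(24° + 35°) = sin 24° cos 35° + cos 24° sin 35° = 0.8572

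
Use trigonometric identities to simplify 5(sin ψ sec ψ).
5(sin ψ sec ψ) = 5(tan ψ) (using Reciprocal + quotient)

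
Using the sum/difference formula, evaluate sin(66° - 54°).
sin(66° - 54°) = sin 66° cos 54° - cos 66° sin 54° = 0.2079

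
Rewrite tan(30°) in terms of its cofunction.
tan(30°) = cot(90° - 30°) = cot(60°)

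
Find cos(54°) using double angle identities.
cos(54°) = cos²27° - sin²27° = 0.5878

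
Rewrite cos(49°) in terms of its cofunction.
cos(49°) = sin(90° - 49°) = sin(41°)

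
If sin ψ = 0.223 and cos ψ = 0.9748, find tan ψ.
tan ψ = sin ψ / cos ψ = 0.2288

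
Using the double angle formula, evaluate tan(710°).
tan(710°) = 2 tan 355° / (1 - tan²355°) = -0.1763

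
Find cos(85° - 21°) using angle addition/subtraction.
cos(85° - 21°) = cos 85° cos 21° + sin 85° sin 21° = 0.4384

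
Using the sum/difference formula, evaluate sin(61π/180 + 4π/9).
sin(61π/180 + 4π/9) = sin 61π/180 cos 4π/9 + cos 61π/180 sin 4π/9 = 0.6293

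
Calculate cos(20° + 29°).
cos(20° + 29°) = cos 20° cos 29° - sin 20° sin 29° = 0.6561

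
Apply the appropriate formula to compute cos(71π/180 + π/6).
cos(71π/180 + π/6) = cos 71π/180 cos π/6 - sin 71π/180 sin π/6 = -0.1908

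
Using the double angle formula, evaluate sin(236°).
sin(236°) = 2 sin 118° cos 118° = -0.829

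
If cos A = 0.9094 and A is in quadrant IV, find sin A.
sin A = -0.4159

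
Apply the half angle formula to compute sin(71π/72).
sin(71π/72) = √((1 - cos 71π/36)/2) = 0.04362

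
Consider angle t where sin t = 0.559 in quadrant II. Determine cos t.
cos t = ±√(1 - sin²t) = -0.8292 (negative in QII)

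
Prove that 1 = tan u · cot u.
RHS = (sin u/cos u) · (cos u/sin u) = 1 = LHS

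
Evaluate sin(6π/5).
sin(6π/5) = -0.5878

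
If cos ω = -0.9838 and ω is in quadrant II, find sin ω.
sin ω = 0.1793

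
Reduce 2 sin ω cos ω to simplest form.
2 sin ω cos ω = sin(2ω) (using Double angle)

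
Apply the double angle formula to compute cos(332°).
cos(332°) = cos²166° - sin²166° = 0.8829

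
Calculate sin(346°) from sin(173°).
sin(346°) = 2 sin 173° cos 173° = -0.2419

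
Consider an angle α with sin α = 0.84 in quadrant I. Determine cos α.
cos α = √(1 - sin²α) = 0.5426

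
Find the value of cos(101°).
cos(101°) = -0.1908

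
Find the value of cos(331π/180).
cos(331π/180) = 0.8746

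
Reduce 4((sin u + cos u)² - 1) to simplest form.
4((sin u + cos u)² - 1) = 4(sin(2u)) (using Pythagorean + double angle)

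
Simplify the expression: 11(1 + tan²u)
11(1 + tan²u) = 11(sec²u) (using Pythagorean identity)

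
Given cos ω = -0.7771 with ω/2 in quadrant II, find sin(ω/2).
sin(ω/2) = ±√((1 - cos ω)/2); positive since ω/2 ∈ QII, so sin(ω/2) = 0.9426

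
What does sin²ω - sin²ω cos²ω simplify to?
sin²ω - sin²ω cos²ω = sin⁴ω (using Factoring)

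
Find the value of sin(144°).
sin(144°) = 0.5878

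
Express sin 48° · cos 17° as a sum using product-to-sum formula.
sin 48° cos 17° = (1/2)[sin(48°+17°) + sin(48°-17°)]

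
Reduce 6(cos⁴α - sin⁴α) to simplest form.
6(cos⁴α - sin⁴α) = 6(cos(2α)) (using Factoring + double angle)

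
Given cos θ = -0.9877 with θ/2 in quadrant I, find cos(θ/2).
cos(θ/2) = ±√((1 + cos θ)/2); positive since θ/2 ∈ QI, so cos(θ/2) = 0.07842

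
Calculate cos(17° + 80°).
cos(17° + 80°) = cos 17° cos 80° - sin 17° sin 80° = -0.1219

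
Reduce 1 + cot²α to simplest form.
1 + cot²α = csc²α (using Pythagorean identity)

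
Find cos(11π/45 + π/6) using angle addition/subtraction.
cos(11π/45 + π/6) = cos 11π/45 cos π/6 - sin 11π/45 sin π/6 = 0.2756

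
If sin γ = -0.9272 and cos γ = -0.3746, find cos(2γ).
cos(2γ) = cos²γ - sin²γ = -0.7194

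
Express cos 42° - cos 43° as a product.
cos 42° - cos 43° = -2 sin(42.5°) sin(-0.5°)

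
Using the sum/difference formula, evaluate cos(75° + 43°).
cos(75° + 43°) = cos 75° cos 43° - sin 75° sin 43° = -0.4695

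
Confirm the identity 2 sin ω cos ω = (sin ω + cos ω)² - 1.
RHS = sin²ω + 2 sin ω cos ω + cos²ω - 1 = (sin²ω + cos²ω) + 2 sin ω cos ω - 1 = 1 + 2 sin ω cos ω - 1 = 2 sin ω cos ω = LHS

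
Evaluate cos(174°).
cos(174°) = -0.9945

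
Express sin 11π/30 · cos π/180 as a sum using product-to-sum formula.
sin 11π/30 cos π/180 = (1/2)[sin(11π/30+π/180) + sin(11π/30-π/180)]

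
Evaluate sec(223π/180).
sec(223π/180) = -1.367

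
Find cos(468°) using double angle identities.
cos(468°) = cos²234° - sin²234° = -0.309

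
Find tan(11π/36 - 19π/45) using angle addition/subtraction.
tan(11π/36 - 19π/45) = (tan 11π/36 - tan 19π/45)/(1 + tan 11π/36 tan 19π/45) = -0.3839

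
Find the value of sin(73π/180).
sin(73π/180) = 0.9563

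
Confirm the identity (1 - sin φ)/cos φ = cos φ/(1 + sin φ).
LHS = (1 - sin φ)(1 + sin φ) / (cos φ(1 + sin φ)) = (1 - sin²φ) / (cos φ(1 + sin φ)) = cos²φ / (cos φ(1 + sin φ)) = cos φ/(1 + sin φ) = RHS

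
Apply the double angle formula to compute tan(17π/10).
tan(17π/10) = 2 tan 17π/20 / (1 - tan²17π/20) = -1.376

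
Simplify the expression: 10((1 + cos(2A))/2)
10((1 + cos(2A))/2) = 10(cos²A) (using Power reduction)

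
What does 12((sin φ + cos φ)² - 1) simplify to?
12((sin φ + cos φ)² - 1) = 12(sin(2φ)) (using Pythagorean + double angle)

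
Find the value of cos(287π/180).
cos(287π/180) = 0.2924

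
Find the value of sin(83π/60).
sin(83π/60) = -0.9336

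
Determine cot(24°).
cot(24°) = 2.246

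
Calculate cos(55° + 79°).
cos(55° + 79°) = cos 55° cos 79° - sin 55° sin 79° = -0.6947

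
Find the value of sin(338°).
sin(338°) = -0.3746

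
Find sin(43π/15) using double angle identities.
sin(43π/15) = 2 sin 43π/30 cos 43π/30 = 0.4067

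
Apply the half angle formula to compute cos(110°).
cos(110°) = -√((1 + cos 220°)/2) = -0.342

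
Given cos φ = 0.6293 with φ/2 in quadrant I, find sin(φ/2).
sin(φ/2) = ±√((1 - cos φ)/2); positive since φ/2 ∈ QI, so sin(φ/2) = 0.4305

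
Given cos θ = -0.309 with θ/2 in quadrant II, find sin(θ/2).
sin(θ/2) = ±√((1 - cos θ)/2); positive since θ/2 ∈ QII, so sin(θ/2) = 0.809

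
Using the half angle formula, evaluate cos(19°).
cos(19°) = √((1 + cos 38°)/2) = 0.9455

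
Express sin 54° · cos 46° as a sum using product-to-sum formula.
sin 54° cos 46° = (1/2)[sin(54°+46°) + sin(54°-46°)]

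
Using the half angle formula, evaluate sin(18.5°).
sin(18.5°) = √((1 - cos 37°)/2) = 0.3173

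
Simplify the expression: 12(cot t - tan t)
12(cot t - tan t) = 12(2 cot(2t)) (using Double angle)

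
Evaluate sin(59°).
sin(59°) = 0.8572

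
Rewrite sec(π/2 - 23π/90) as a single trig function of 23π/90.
sec(π/2 - 23π/90) = csc(23π/90)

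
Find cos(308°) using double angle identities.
cos(308°) = cos²154° - sin²154° = 0.6157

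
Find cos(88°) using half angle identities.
cos(88°) = √((1 + cos 176°)/2) = 0.0349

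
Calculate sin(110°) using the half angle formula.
sin(110°) = √((1 - cos 220°)/2) = 0.9397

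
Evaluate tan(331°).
tan(331°) = -0.5543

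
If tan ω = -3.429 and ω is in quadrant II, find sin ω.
sin ω = 0.96 (using tan²ω + 1 = sec²ω)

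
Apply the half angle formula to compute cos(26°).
cos(26°) = √((1 + cos 52°)/2) = 0.8988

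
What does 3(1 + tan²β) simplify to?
3(1 + tan²β) = 3(sec²β) (using Pythagorean identity)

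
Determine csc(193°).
csc(193°) = -4.445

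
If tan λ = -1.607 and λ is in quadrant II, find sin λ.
sin λ = 0.849 (using tan²λ + 1 = sec²λ)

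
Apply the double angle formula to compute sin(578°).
sin(578°) = 2 sin 289° cos 289° = -0.6157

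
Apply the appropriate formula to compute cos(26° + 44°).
cos(26° + 44°) = cos 26° cos 44° - sin 26° sin 44° = 0.342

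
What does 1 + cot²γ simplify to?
1 + cot²γ = csc²γ (using Pythagorean identity)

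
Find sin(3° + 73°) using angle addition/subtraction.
sin(3° + 73°) = sin 3° cos 73° + cos 3° sin 73° = 0.9703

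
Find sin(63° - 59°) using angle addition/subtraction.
sin(63° - 59°) = sin 63° cos 59° - cos 63° sin 59° = 0.06976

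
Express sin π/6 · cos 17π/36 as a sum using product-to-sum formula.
sin π/6 cos 17π/36 = (1/2)[sin(π/6+17π/36) + sin(π/6-17π/36)]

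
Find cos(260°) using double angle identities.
cos(260°) = cos²130° - sin²130° = -0.1736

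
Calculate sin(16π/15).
sin(16π/15) = -0.2079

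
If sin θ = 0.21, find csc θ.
csc θ = 1/sin θ = 4.762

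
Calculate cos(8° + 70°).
cos(8° + 70°) = cos 8° cos 70° - sin 8° sin 70° = 0.2079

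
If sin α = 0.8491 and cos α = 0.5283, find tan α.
tan α = sin α / cos α = 1.607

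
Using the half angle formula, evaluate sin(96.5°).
sin(96.5°) = √((1 - cos 193°)/2) = 0.9936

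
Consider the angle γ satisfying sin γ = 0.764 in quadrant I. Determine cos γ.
cos γ = √(1 - sin²γ) = 0.6452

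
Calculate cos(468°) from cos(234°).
cos(468°) = cos²234° - sin²234° = -0.309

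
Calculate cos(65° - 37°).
cos(65° - 37°) = cos 65° cos 37° + sin 65° sin 37° = 0.8829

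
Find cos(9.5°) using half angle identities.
cos(9.5°) = √((1 + cos 19°)/2) = 0.9863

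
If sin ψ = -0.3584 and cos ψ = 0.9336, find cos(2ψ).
cos(2ψ) = cos²ψ - sin²ψ = 0.7432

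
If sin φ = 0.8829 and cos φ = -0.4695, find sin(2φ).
sin(2φ) = 2 sin φ cos φ = -0.829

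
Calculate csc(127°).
csc(127°) = 1.252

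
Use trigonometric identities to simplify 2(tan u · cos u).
2(tan u · cos u) = 2(sin u) (using Quotient identity)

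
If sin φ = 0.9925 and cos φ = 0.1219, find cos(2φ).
cos(2φ) = cos²φ - sin²φ = -0.9702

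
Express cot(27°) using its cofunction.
cot(27°) = tan(90° - 27°) = tan(63°)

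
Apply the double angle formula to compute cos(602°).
cos(602°) = cos²301° - sin²301° = -0.4695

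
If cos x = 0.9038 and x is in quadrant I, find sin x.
sin x = 0.428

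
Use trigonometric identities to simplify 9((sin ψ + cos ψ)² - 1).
9((sin ψ + cos ψ)² - 1) = 9(sin(2ψ)) (using Pythagorean + double angle)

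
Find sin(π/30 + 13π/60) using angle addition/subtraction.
sin(π/30 + 13π/60) = sin π/30 cos 13π/60 + cos π/30 sin 13π/60 = √2/2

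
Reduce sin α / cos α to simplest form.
sin α / cos α = tan α (using Quotient identity)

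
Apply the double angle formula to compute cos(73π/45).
cos(73π/45) = cos²73π/90 - sin²73π/90 = 0.3746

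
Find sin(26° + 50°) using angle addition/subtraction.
sin(26° + 50°) = sin 26° cos 50° + cos 26° sin 50° = 0.9703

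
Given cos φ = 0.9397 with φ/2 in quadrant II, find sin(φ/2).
sin(φ/2) = ±√((1 - cos φ)/2); positive since φ/2 ∈ QII, so sin(φ/2) = 0.1736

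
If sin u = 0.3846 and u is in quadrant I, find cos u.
cos u = 0.9231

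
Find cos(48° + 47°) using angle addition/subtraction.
cos(48° + 47°) = cos 48° cos 47° - sin 48° sin 47° = -0.08716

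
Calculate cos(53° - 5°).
cos(53° - 5°) = cos 53° cos 5° + sin 53° sin 5° = 0.6691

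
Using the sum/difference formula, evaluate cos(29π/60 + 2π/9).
cos(29π/60 + 2π/9) = cos 29π/60 cos 2π/9 - sin 29π/60 sin 2π/9 = -0.6018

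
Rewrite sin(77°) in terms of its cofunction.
sin(77°) = cos(90° - 77°) = cos(13°)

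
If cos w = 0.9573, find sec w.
sec w = 1/cos w = 1.045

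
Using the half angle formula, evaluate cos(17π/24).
cos(17π/24) = -√((1 + cos 17π/12)/2) = -0.6088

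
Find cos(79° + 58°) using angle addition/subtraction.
cos(79° + 58°) = cos 79° cos 58° - sin 79° sin 58° = -0.7314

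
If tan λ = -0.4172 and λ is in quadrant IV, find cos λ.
cos λ = 0.9229 (using tan²λ + 1 = sec²λ)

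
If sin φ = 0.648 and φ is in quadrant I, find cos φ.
cos φ = 0.7616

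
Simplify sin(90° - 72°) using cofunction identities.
sin(90° - 72°) = cos(72°)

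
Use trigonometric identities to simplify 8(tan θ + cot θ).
8(tan θ + cot θ) = 8(sec θ csc θ) (using Quotient identities)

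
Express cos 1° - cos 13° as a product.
cos 1° - cos 13° = -2 sin(7°) sin(-6°)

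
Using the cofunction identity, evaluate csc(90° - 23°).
csc(90° - 23°) = sec(23°) = 1.086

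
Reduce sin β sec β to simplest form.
sin β sec β = tan β (using Reciprocal + quotient)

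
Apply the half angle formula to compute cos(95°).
cos(95°) = -√((1 + cos 190°)/2) = -0.08716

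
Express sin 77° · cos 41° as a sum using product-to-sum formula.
sin 77° cos 41° = (1/2)[sin(77°+41°) + sin(77°-41°)]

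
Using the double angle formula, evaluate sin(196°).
sin(196°) = 2 sin 98° cos 98° = -0.2756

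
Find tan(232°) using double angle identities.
tan(232°) = 2 tan 116° / (1 - tan²116°) = 1.28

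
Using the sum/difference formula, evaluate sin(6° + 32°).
sin(6° + 32°) = sin 6° cos 32° + cos 6° sin 32° = 0.6157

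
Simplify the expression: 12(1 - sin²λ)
12(1 - sin²λ) = 12(cos²λ) (using Pythagorean identity)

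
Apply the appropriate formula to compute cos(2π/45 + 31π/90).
cos(2π/45 + 31π/90) = cos 2π/45 cos 31π/90 - sin 2π/45 sin 31π/90 = 0.342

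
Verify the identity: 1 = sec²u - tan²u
RHS = 1/cos²u - sin²u/cos²u = (1 - sin²u)/cos²u = cos²u/cos²u = 1 = LHS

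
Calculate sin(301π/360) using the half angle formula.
sin(301π/360) = √((1 - cos 301π/180)/2) = 0.4924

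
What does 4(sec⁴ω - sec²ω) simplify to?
4(sec⁴ω - sec²ω) = 4(tan⁴ω + tan²ω) (using Pythagorean)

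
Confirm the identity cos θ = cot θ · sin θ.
RHS = (cos θ/sin θ) · sin θ = cos θ = LHS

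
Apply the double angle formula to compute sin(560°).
sin(560°) = 2 sin 280° cos 280° = -0.342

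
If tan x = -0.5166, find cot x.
cot x = 1/tan x = -1.936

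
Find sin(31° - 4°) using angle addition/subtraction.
sin(31° - 4°) = sin 31° cos 4° - cos 31° sin 4° = 0.454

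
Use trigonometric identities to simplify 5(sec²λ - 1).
5(sec²λ - 1) = 5(tan²λ) (using Pythagorean identity)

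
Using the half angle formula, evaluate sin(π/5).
sin(π/5) = √((1 - cos 2π/5)/2) = 0.5878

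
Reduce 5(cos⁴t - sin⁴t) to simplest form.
5(cos⁴t - sin⁴t) = 5(cos(2t)) (using Factoring + double angle)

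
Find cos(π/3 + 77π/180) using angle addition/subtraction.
cos(π/3 + 77π/180) = cos π/3 cos 77π/180 - sin π/3 sin 77π/180 = -0.7314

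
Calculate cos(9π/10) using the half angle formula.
cos(9π/10) = -√((1 + cos 9π/5)/2) = -0.9511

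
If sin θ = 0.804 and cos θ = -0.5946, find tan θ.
tan θ = sin θ / cos θ = -1.352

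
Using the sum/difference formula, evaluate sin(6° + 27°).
sin(6° + 27°) = sin 6° cos 27° + cos 6° sin 27° = 0.5446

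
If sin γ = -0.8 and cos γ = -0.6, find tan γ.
tan γ = sin γ / cos γ = 1.333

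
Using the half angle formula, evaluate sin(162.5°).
sin(162.5°) = √((1 - cos 325°)/2) = 0.3007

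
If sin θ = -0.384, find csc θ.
csc θ = 1/sin θ = -2.604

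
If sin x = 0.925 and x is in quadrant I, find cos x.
cos x = 0.38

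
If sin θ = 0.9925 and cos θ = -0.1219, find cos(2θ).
cos(2θ) = cos²θ - sin²θ = -0.9702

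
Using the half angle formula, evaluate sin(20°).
sin(20°) = √((1 - cos 40°)/2) = 0.342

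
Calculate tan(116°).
tan(116°) = -2.05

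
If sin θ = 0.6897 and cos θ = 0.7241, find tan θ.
tan θ = sin θ / cos θ = 0.9525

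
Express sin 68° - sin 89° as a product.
sin 68° - sin 89° = 2 cos(78.5°) sin(-10.5°)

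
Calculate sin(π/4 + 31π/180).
sin(π/4 + 31π/180) = sin π/4 cos 31π/180 + cos π/4 sin 31π/180 = 0.9703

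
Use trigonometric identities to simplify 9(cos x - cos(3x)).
9(cos x - cos(3x)) = 9(2 sin(2x) sin x) (using Sum-to-product)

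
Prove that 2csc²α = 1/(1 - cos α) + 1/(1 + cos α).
RHS = [(1 + cos α) + (1 - cos α)] / [(1 - cos α)(1 + cos α)] = 2/(1 - cos²α) = 2/sin²α = 2csc²α = LHS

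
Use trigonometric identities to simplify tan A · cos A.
tan A · cos A = sin A (using Quotient identity)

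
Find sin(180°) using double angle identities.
sin(180°) = 2 sin 90° cos 90° = 0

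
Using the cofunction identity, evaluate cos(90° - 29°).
cos(90° - 29°) = sin(29°) = 0.4848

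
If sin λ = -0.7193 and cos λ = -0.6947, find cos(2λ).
cos(2λ) = cos²λ - sin²λ = -0.03478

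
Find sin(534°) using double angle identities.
sin(534°) = 2 sin 267° cos 267° = 0.1045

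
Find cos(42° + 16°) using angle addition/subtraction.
cos(42° + 16°) = cos 42° cos 16° - sin 42° sin 16° = 0.5299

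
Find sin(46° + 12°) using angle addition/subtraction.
sin(46° + 12°) = sin 46° cos 12° + cos 46° sin 12° = 0.848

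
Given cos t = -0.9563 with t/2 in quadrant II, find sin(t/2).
sin(t/2) = ±√((1 - cos t)/2); positive since t/2 ∈ QII, so sin(t/2) = 0.989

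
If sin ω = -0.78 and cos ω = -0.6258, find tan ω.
tan ω = sin ω / cos ω = 1.246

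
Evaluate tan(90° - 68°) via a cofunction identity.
tan(90° - 68°) = cot(68°) = 0.404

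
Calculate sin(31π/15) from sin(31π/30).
sin(31π/15) = 2 sin 31π/30 cos 31π/30 = 0.2079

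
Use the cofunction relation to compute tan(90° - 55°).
tan(90° - 55°) = cot(55°) = 0.7002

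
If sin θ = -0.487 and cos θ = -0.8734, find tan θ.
tan θ = sin θ / cos θ = 0.5576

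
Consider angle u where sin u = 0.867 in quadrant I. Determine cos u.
cos u = √(1 - sin²u) = 0.4983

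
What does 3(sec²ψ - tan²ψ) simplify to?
3(sec²ψ - tan²ψ) = 3 (using Pythagorean identity)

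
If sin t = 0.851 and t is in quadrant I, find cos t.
cos t = 0.5252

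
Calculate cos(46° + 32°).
cos(46° + 32°) = cos 46° cos 32° - sin 46° sin 32° = 0.2079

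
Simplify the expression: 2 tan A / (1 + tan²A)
2 tan A / (1 + tan²A) = sin(2A) (using Double angle)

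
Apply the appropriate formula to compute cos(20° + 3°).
cos(20° + 3°) = cos 20° cos 3° - sin 20° sin 3° = 0.9205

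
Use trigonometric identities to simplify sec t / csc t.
sec t / csc t = tan t (using Reciprocal identities)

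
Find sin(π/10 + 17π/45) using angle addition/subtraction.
sin(π/10 + 17π/45) = sin π/10 cos 17π/45 + cos π/10 sin 17π/45 = 0.9976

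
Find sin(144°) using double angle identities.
sin(144°) = 2 sin 72° cos 72° = 0.5878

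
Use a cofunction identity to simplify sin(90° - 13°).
sin(90° - 13°) = cos(13°)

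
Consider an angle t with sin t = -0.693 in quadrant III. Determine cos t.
cos t = ±√(1 - sin²t) = -0.7209 (negative in QIII)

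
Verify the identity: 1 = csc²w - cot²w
RHS = 1/sin²w - cos²w/sin²w = (1 - cos²w)/sin²w = sin²w/sin²w = 1 = LHS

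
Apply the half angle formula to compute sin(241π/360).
sin(241π/360) = √((1 - cos 241π/180)/2) = 0.8616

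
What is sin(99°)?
sin(99°) = 0.9877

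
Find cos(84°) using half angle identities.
cos(84°) = √((1 + cos 168°)/2) = 0.1045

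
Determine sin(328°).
sin(328°) = -0.5299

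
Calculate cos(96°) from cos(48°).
cos(96°) = cos²48° - sin²48° = -0.1045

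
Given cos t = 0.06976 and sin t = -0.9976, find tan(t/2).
tan(t/2) = sin t / (1 + cos t) = -0.9325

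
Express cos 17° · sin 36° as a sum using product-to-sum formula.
cos 17° sin 36° = (1/2)[sin(17°+36°) - sin(17°-36°)]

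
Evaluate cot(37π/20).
cot(37π/20) = -1.963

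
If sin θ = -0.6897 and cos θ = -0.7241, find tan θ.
tan θ = sin θ / cos θ = 0.9525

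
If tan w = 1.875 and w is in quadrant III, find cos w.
cos w = -0.4706 (using tan²w + 1 = sec²w)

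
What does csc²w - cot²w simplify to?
csc²w - cot²w = 1 (using Pythagorean identity)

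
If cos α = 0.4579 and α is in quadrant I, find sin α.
sin α = 0.889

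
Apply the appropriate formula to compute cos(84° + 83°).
cos(84° + 83°) = cos 84° cos 83° - sin 84° sin 83° = -0.9744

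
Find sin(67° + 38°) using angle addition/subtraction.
sin(67° + 38°) = sin 67° cos 38° + cos 67° sin 38° = (√6+√2)/4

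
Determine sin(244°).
sin(244°) = -0.8988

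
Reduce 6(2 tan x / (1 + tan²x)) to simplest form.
6(2 tan x / (1 + tan²x)) = 6(sin(2x)) (using Double angle)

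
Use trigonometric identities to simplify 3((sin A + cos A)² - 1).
3((sin A + cos A)² - 1) = 3(sin(2A)) (using Pythagorean + double angle)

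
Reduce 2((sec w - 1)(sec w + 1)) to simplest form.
2((sec w - 1)(sec w + 1)) = 2(tan²w) (using Diff. of squares)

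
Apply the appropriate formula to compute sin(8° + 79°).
sin(8° + 79°) = sin 8° cos 79° + cos 8° sin 79° = 0.9986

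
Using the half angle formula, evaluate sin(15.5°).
sin(15.5°) = √((1 - cos 31°)/2) = 0.2672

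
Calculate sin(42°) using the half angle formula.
sin(42°) = √((1 - cos 84°)/2) = 0.6691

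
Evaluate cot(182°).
cot(182°) = 28.64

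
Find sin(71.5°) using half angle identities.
sin(71.5°) = √((1 - cos 143°)/2) = 0.9483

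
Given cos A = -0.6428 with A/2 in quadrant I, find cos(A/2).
cos(A/2) = ±√((1 + cos A)/2); positive since A/2 ∈ QI, so cos(A/2) = 0.4226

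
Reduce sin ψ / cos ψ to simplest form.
sin ψ / cos ψ = tan ψ (using Quotient identity)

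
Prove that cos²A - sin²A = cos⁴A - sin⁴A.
RHS = (cos²A - sin²A)(cos²A + sin²A) = (cos²A - sin²A) · 1 = cos²A - sin²A = LHS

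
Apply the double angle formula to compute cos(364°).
cos(364°) = cos²182° - sin²182° = 0.9976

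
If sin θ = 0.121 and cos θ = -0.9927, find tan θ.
tan θ = sin θ / cos θ = -0.1219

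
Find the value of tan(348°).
tan(348°) = -0.2126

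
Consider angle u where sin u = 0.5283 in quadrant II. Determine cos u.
cos u = ±√(1 - sin²u) = -0.8491 (negative in QII)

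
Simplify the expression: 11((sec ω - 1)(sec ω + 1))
11((sec ω - 1)(sec ω + 1)) = 11(tan²ω) (using Diff. of squares)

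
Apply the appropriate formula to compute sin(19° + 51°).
sin(19° + 51°) = sin 19° cos 51° + cos 19° sin 51° = 0.9397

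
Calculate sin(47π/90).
sin(47π/90) = 0.9976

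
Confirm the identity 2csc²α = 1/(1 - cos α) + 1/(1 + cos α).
RHS = [(1 + cos α) + (1 - cos α)] / [(1 - cos α)(1 + cos α)] = 2/(1 - cos²α) = 2/sin²α = 2csc²α = LHS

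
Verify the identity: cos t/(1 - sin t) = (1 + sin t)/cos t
RHS = (1 + sin t)(1 - sin t) / (cos t(1 - sin t)) = (1 - sin²t) / (cos t(1 - sin t)) = cos²t / (cos t(1 - sin t)) = cos t/(1 - sin t) = LHS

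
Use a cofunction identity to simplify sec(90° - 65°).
sec(90° - 65°) = csc(65°)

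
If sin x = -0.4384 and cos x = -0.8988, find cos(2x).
cos(2x) = cos²x - sin²x = 0.6156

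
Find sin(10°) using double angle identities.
sin(10°) = 2 sin 5° cos 5° = 0.1736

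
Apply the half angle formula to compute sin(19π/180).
sin(19π/180) = √((1 - cos 19π/90)/2) = 0.3256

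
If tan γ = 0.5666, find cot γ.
cot γ = 1/tan γ = 1.765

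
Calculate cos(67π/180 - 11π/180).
cos(67π/180 - 11π/180) = cos 67π/180 cos 11π/180 + sin 67π/180 sin 11π/180 = 0.5592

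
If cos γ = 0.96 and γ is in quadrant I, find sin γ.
sin γ = 0.28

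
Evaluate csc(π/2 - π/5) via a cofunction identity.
csc(π/2 - π/5) = sec(π/5) = 1.236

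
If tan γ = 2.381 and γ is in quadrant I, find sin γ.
sin γ = 0.922 (using tan²γ + 1 = sec²γ)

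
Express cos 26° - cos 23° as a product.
cos 26° - cos 23° = -2 sin(24.5°) sin(1.5°)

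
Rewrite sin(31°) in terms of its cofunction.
sin(31°) = cos(90° - 31°) = cos(59°)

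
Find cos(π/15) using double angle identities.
cos(π/15) = cos²π/30 - sin²π/30 = 0.9781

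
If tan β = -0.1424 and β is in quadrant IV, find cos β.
cos β = 0.99 (using tan²β + 1 = sec²β)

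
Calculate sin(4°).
sin(4°) = 0.06976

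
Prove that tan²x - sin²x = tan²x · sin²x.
LHS = sin²x/cos²x - sin²x = sin²x(1/cos²x - 1) = sin²x · (1 - cos²x)/cos²x = sin²x · sin²x/cos²x = sin²x · tan²x = RHS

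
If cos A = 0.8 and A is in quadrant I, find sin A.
sin A = 0.6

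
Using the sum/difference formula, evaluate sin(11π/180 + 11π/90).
sin(11π/180 + 11π/90) = sin 11π/180 cos 11π/90 + cos 11π/180 sin 11π/90 = 0.5446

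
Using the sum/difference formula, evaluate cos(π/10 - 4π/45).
cos(π/10 - 4π/45) = cos π/10 cos 4π/45 + sin π/10 sin 4π/45 = 0.9994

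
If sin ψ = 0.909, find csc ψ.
csc ψ = 1/sin ψ = 1.1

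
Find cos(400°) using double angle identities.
cos(400°) = cos²200° - sin²200° = 0.766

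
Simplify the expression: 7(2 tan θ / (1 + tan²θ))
7(2 tan θ / (1 + tan²θ)) = 7(sin(2θ)) (using Double angle)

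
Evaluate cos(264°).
cos(264°) = -0.1045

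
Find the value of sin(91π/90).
sin(91π/90) = -0.0349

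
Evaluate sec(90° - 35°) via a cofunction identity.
sec(90° - 35°) = csc(35°) = 1.743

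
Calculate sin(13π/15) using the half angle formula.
sin(13π/15) = √((1 - cos 26π/15)/2) = 0.4067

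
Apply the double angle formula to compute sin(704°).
sin(704°) = 2 sin 352° cos 352° = -0.2756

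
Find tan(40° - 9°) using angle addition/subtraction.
tan(40° - 9°) = (tan 40° - tan 9°)/(1 + tan 40° tan 9°) = 0.6009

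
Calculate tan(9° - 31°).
tan(9° - 31°) = (tan 9° - tan 31°)/(1 + tan 9° tan 31°) = -0.404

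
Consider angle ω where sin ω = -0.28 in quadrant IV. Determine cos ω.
cos ω = √(1 - sin²ω) = 0.96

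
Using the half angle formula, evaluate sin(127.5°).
sin(127.5°) = √((1 - cos 255°)/2) = 0.7934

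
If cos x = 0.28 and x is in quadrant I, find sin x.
sin x = 0.96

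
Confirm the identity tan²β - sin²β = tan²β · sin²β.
LHS = sin²β/cos²β - sin²β = sin²β(1/cos²β - 1) = sin²β · (1 - cos²β)/cos²β = sin²β · sin²β/cos²β = sin²β · tan²β = RHS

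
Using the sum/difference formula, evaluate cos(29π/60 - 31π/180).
cos(29π/60 - 31π/180) = cos 29π/60 cos 31π/180 + sin 29π/60 sin 31π/180 = 0.5592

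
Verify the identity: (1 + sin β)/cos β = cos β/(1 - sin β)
LHS = (1 + sin β)(1 - sin β) / (cos β(1 - sin β)) = (1 - sin²β) / (cos β(1 - sin β)) = cos²β / (cos β(1 - sin β)) = cos β/(1 - sin β) = RHS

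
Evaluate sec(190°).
sec(190°) = -1.015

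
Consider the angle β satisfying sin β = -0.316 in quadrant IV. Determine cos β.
cos β = √(1 - sin²β) = 0.9488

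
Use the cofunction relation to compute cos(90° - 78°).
cos(90° - 78°) = sin(78°) = 0.9781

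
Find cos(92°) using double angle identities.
cos(92°) = cos²46° - sin²46° = -0.0349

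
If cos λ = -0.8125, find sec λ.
sec λ = 1/cos λ = -1.231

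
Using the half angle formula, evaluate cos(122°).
cos(122°) = -√((1 + cos 244°)/2) = -0.5299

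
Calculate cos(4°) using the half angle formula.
cos(4°) = √((1 + cos 8°)/2) = 0.9976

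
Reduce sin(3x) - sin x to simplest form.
sin(3x) - sin x = 2 cos(2x) sin x (using Sum-to-product)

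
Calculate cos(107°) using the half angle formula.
cos(107°) = -√((1 + cos 214°)/2) = -0.2924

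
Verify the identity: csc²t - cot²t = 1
LHS = 1/sin²t - cos²t/sin²t = (1 - cos²t)/sin²t = sin²t/sin²t = 1 = RHS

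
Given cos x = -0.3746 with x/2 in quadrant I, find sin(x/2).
sin(x/2) = ±√((1 - cos x)/2); positive since x/2 ∈ QI, so sin(x/2) = 0.829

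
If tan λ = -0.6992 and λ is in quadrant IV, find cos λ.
cos λ = 0.8195 (using tan²λ + 1 = sec²λ)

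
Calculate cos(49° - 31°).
cos(49° - 31°) = cos 49° cos 31° + sin 49° sin 31° = 0.9511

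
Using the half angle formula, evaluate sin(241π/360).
sin(241π/360) = √((1 - cos 241π/180)/2) = 0.8616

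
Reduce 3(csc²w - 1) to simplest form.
3(csc²w - 1) = 3(cot²w) (using Pythagorean identity)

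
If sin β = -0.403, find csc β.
csc β = 1/sin β = -2.481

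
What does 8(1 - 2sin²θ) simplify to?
8(1 - 2sin²θ) = 8(cos(2θ)) (using Double angle)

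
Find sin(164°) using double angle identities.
sin(164°) = 2 sin 82° cos 82° = 0.2756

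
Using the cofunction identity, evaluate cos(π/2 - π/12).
cos(π/2 - π/12) = sin(π/12) = (√6-√2)/4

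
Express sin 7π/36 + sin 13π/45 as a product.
sin 7π/36 + sin 13π/45 = 2 sin(29π/120) cos(-17π/360)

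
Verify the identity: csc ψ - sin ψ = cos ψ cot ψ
LHS = 1/sin ψ - sin ψ = (1 - sin²ψ)/sin ψ = cos²ψ/sin ψ = cos ψ · (cos ψ/sin ψ) = cos ψ cot ψ = RHS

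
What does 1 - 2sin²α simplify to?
1 - 2sin²α = cos(2α) (using Double angle)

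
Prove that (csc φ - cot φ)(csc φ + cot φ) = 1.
LHS = csc²φ - cot²φ = (1 + cot²φ) - cot²φ = 1 = RHS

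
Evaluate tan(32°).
tan(32°) = 0.6249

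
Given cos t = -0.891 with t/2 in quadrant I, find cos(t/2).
cos(t/2) = ±√((1 + cos t)/2); positive since t/2 ∈ QI, so cos(t/2) = 0.2335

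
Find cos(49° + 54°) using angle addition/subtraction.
cos(49° + 54°) = cos 49° cos 54° - sin 49° sin 54° = -0.225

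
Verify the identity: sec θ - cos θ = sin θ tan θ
LHS = 1/cos θ - cos θ = (1 - cos²θ)/cos θ = sin²θ/cos θ = sin θ · (sin θ/cos θ) = sin θ tan θ = RHS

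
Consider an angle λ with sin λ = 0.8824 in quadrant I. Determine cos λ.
cos λ = √(1 - sin²λ) = 0.4705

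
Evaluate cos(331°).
cos(331°) = 0.8746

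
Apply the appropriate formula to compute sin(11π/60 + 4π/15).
sin(11π/60 + 4π/15) = sin 11π/60 cos 4π/15 + cos 11π/60 sin 4π/15 = 0.9877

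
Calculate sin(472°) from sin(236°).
sin(472°) = 2 sin 236° cos 236° = 0.9272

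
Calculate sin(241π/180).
sin(241π/180) = -0.8746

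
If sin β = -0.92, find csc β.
csc β = 1/sin β = -1.087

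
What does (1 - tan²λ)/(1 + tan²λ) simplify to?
(1 - tan²λ)/(1 + tan²λ) = cos(2λ) (using Double angle)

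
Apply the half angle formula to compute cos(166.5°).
cos(166.5°) = -√((1 + cos 333°)/2) = -0.9724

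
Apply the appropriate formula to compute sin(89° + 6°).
sin(89° + 6°) = sin 89° cos 6° + cos 89° sin 6° = 0.9962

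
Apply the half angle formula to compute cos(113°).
cos(113°) = -√((1 + cos 226°)/2) = -0.3907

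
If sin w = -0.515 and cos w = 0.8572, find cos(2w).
cos(2w) = cos²w - sin²w = 0.4696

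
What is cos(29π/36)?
cos(29π/36) = -0.8192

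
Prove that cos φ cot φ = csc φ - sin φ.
RHS = 1/sin φ - sin φ = (1 - sin²φ)/sin φ = cos²φ/sin φ = cos φ · (cos φ/sin φ) = cos φ cot φ = LHS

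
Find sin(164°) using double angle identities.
sin(164°) = 2 sin 82° cos 82° = 0.2756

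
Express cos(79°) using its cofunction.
cos(79°) = sin(90° - 79°) = sin(11°)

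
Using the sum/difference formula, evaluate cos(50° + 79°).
cos(50° + 79°) = cos 50° cos 79° - sin 50° sin 79° = -0.6293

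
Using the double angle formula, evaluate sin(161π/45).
sin(161π/45) = 2 sin 161π/90 cos 161π/90 = -0.9703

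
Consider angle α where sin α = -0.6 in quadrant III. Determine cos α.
cos α = ±√(1 - sin²α) = -0.8 (negative in QIII)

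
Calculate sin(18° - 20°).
sin(18° - 20°) = sin 18° cos 20° - cos 18° sin 20° = -0.0349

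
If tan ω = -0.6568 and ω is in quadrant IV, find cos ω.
cos ω = 0.8358 (using tan²ω + 1 = sec²ω)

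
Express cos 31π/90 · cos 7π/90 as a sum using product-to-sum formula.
cos 31π/90 cos 7π/90 = (1/2)[cos(31π/90-7π/90) + cos(31π/90+7π/90)]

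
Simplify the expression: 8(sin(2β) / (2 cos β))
8(sin(2β) / (2 cos β)) = 8(sin β) (using Double angle)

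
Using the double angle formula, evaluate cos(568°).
cos(568°) = cos²284° - sin²284° = -0.8829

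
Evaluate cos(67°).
cos(67°) = 0.3907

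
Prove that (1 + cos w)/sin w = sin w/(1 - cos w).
RHS = sin w(1 + cos w) / ((1 - cos w)(1 + cos w)) = sin w(1 + cos w) / (1 - cos²w) = sin w(1 + cos w) / sin²w = (1 + cos w)/sin w = LHS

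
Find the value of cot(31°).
cot(31°) = 1.664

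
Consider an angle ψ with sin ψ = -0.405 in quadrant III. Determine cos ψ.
cos ψ = ±√(1 - sin²ψ) = -0.9143 (negative in QIII)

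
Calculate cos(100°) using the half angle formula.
cos(100°) = -√((1 + cos 200°)/2) = -0.1736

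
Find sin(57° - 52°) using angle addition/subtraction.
sin(57° - 52°) = sin 57° cos 52° - cos 57° sin 52° = 0.08716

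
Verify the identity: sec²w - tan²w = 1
LHS = 1/cos²w - sin²w/cos²w = (1 - sin²w)/cos²w = cos²w/cos²w = 1 = RHS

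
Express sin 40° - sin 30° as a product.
sin 40° - sin 30° = 2 cos(35°) sin(5°)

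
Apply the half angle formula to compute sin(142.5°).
sin(142.5°) = √((1 - cos 285°)/2) = 0.6088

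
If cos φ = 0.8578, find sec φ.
sec φ = 1/cos φ = 1.166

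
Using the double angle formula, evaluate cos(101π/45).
cos(101π/45) = cos²101π/90 - sin²101π/90 = 0.7193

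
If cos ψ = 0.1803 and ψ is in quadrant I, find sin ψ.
sin ψ = 0.9836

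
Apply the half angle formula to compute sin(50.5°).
sin(50.5°) = √((1 - cos 101°)/2) = 0.7716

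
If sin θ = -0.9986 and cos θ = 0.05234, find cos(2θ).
cos(2θ) = cos²θ - sin²θ = -0.9945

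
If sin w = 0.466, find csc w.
csc w = 1/sin w = 2.146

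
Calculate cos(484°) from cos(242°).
cos(484°) = 1 - 2sin²242° = -0.5592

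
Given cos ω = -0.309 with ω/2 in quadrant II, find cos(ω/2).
cos(ω/2) = ±√((1 + cos ω)/2); negative since ω/2 ∈ QII, so cos(ω/2) = -0.5878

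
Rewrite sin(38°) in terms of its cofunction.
sin(38°) = cos(90° - 38°) = cos(52°)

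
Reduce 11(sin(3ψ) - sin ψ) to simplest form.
11(sin(3ψ) - sin ψ) = 11(2 cos(2ψ) sin ψ) (using Sum-to-product)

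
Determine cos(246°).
cos(246°) = -0.4067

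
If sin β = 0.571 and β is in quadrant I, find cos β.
cos β = 0.821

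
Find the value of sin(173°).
sin(173°) = 0.1219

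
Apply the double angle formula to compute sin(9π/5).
sin(9π/5) = 2 sin 9π/10 cos 9π/10 = -0.5878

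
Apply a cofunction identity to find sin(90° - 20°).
sin(90° - 20°) = cos(20°) = 0.9397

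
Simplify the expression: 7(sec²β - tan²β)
7(sec²β - tan²β) = 7 (using Pythagorean identity)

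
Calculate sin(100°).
sin(100°) = 0.9848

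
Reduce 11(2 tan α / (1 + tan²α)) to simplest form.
11(2 tan α / (1 + tan²α)) = 11(sin(2α)) (using Double angle)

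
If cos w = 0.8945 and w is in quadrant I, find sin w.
sin w = 0.4471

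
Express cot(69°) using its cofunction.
cot(69°) = tan(90° - 69°) = tan(21°)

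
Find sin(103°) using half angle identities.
sin(103°) = √((1 - cos 206°)/2) = 0.9744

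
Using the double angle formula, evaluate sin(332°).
sin(332°) = 2 sin 166° cos 166° = -0.4695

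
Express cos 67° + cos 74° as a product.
cos 67° + cos 74° = 2 cos(70.5°) cos(-3.5°)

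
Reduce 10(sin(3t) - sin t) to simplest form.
10(sin(3t) - sin t) = 10(2 cos(2t) sin t) (using Sum-to-product)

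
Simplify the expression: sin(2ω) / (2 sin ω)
sin(2ω) / (2 sin ω) = cos ω (using Double angle)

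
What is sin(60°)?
sin(60°) = √3/2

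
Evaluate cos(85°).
cos(85°) = 0.08716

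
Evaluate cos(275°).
cos(275°) = 0.08716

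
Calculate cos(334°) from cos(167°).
cos(334°) = cos²167° - sin²167° = 0.8988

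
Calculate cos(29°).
cos(29°) = 0.8746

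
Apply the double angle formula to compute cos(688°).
cos(688°) = cos²344° - sin²344° = 0.848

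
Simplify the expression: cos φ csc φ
cos φ csc φ = cot φ (using Reciprocal + quotient)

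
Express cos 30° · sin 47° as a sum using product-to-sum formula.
cos 30° sin 47° = (1/2)[sin(30°+47°) - sin(30°-47°)]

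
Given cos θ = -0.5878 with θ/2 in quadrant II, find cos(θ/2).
cos(θ/2) = ±√((1 + cos θ)/2); negative since θ/2 ∈ QII, so cos(θ/2) = -0.454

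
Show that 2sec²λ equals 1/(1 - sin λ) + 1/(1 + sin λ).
RHS = [(1 + sin λ) + (1 - sin λ)] / [(1 - sin λ)(1 + sin λ)] = 2/(1 - sin²λ) = 2/cos²λ = 2sec²λ = LHS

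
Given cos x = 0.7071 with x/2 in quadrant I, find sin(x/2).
sin(x/2) = ±√((1 - cos x)/2); positive since x/2 ∈ QI, so sin(x/2) = 0.3827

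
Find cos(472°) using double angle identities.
cos(472°) = cos²236° - sin²236° = -0.3746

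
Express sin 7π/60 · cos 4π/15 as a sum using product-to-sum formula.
sin 7π/60 cos 4π/15 = (1/2)[sin(7π/60+4π/15) + sin(7π/60-4π/15)]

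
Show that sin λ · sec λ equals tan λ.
LHS = sin λ · (1/cos λ) = sin λ/cos λ = tan λ = RHS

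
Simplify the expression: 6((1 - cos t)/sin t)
6((1 - cos t)/sin t) = 6(tan(t/2)) (using Half angle)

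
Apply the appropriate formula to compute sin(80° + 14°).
sin(80° + 14°) = sin 80° cos 14° + cos 80° sin 14° = 0.9976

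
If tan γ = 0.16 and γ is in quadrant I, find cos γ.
cos γ = 0.9874 (using tan²γ + 1 = sec²γ)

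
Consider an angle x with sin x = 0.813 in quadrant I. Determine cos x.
cos x = √(1 - sin²x) = 0.5823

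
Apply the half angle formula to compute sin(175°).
sin(175°) = √((1 - cos 350°)/2) = 0.08716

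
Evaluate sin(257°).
sin(257°) = -0.9744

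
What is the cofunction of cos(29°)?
cos(29°) = sin(90° - 29°) = sin(61°)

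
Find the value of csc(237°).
csc(237°) = -1.192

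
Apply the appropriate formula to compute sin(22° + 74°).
sin(22° + 74°) = sin 22° cos 74° + cos 22° sin 74° = 0.9945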